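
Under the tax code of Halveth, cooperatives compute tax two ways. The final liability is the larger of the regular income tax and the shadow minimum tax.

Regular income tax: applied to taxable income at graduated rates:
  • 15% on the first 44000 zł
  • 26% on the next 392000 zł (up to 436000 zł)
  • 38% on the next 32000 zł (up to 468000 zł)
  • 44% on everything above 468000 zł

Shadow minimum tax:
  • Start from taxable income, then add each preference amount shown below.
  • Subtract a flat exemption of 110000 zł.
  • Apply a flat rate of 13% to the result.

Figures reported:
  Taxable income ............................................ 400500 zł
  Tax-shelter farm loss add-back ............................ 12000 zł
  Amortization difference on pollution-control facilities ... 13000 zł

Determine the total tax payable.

Shadow minimum tax:
  Adjusted income: 400500 zł + 12000 zł + 13000 zł = 425500 zł
  Less exemption 110000 zł → base 315500 zł
  315500 zł × 13% = 41015 zł

Regular income tax:
  44000 zł × 15% = 6600 zł
  356500 zł × 26% = 92690 zł
  → 99290 zł

99290 zł > 41015 zł, so the regular income tax governs.

99290 zł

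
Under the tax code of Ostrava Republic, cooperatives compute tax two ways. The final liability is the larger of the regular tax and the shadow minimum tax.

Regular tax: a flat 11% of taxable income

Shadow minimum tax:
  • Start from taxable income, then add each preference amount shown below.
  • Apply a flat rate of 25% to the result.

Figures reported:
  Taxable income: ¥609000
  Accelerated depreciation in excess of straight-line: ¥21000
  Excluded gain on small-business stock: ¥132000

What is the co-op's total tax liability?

Regular tax:
  ¥609000 × 11% = ¥66990

Shadow minimum tax:
  Adjusted income: ¥609000 + ¥21000 + ¥132000 = ¥762000
  ¥762000 × 25% = ¥190500

¥190500 > ¥66990, so the shadow minimum tax is the binding amount.

¥190500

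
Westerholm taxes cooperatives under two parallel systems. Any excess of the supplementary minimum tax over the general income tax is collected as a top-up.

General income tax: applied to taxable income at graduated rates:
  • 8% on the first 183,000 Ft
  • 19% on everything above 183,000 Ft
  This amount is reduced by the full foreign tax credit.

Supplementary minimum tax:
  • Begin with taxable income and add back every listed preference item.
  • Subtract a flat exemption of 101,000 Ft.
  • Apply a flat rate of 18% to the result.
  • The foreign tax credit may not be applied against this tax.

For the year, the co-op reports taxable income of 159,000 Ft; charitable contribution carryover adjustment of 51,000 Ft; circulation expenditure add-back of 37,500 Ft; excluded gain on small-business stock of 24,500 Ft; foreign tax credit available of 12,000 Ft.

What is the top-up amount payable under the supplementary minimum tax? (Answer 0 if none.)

30,060 Ft

General income tax:
  159,000 Ft × 8% = 12,720 Ft
  Less foreign tax credit 12,000 Ft → 720 Ft

Supplementary minimum tax:
  Adjusted income: 159,000 Ft + 51,000 Ft + 37,500 Ft + 24,500 Ft = 272,000 Ft
  Less exemption 101,000 Ft → base 171,000 Ft
  171,000 Ft × 18% = 30,780 Ft

Excess of supplementary minimum tax over general income tax: 30,780 Ft − 720 Ft = 30,060 Ft.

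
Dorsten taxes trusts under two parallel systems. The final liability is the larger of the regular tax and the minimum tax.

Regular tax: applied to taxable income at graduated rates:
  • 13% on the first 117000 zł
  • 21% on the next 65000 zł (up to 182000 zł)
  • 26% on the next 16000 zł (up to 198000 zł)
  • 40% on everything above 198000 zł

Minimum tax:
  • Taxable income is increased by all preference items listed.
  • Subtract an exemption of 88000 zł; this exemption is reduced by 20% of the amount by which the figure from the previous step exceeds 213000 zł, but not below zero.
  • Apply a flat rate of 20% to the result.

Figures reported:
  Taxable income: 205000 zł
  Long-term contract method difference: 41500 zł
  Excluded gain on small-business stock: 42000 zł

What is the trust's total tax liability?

Minimum tax:
  Adjusted income: 205000 zł + 41500 zł + 42000 zł = 288500 zł
  Exemption: 88000 zł − 20% × (288500 zł − 213000 zł) = 88000 zł − 15100 zł = 72900 zł
  Base: 288500 zł − 72900 zł = 215600 zł
  215600 zł × 20% = 43120 zł

Regular tax:
  117000 zł × 13% = 15210 zł
  65000 zł × 21% = 13650 zł
  16000 zł × 26% = 4160 zł
  7000 zł × 40% = 2800 zł
  → 35820 zł

43120 zł > 35820 zł, so the minimum tax is the binding amount.

43120 zł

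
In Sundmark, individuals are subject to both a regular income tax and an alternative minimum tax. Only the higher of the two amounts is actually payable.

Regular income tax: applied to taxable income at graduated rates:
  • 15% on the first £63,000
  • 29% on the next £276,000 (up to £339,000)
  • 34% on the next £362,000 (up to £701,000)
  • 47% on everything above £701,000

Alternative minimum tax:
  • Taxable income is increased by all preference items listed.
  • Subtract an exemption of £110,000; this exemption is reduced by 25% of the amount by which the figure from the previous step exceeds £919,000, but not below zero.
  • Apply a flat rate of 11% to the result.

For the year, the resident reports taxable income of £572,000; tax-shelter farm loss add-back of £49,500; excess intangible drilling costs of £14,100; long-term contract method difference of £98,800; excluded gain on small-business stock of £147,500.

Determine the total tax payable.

£168,710

Regular income tax:
  £63,000 × 15% = £9,450
  £276,000 × 29% = £80,040
  £233,000 × 34% = £79,220
  → £168,710

Alternative minimum tax:
  Adjusted income: £572,000 + £49,500 + £14,100 + £98,800 + £147,500 = £881,900
  Exemption: £881,900 ≤ £919,000, so full £110,000 applies
  Base: £881,900 − £110,000 = £771,900
  £771,900 × 11% = £84,909

£168,710 > £84,909, so the regular income tax governs.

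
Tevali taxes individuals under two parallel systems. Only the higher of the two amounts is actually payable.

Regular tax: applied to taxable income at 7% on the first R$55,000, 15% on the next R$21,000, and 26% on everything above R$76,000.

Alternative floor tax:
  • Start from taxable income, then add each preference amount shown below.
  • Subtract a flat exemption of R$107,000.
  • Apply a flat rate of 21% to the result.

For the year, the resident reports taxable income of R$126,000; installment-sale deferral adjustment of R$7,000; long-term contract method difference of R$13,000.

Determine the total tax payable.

Alternative floor tax:
  Adjusted income: R$126,000 + R$7,000 + R$13,000 = R$146,000
  Less exemption R$107,000 → base R$39,000
  R$39,000 × 21% = R$8,190

Regular tax:
  R$55,000 × 7% = R$3,850
  R$21,000 × 15% = R$3,150
  R$50,000 × 26% = R$13,000
  → R$20,000

R$20,000 > R$8,190, so the regular tax governs.

R$20,000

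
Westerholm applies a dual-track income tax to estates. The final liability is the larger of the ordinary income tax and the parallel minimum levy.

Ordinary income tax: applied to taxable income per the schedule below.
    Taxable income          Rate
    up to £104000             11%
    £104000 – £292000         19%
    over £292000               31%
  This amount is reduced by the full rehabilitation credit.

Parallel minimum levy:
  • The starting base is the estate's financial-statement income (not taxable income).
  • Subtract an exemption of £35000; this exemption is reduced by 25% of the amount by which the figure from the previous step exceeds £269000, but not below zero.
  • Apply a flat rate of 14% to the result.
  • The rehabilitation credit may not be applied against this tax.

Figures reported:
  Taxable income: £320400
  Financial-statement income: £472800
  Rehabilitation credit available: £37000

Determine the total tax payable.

£66192

Parallel minimum levy:
  Base (financial-statement income): £472800
  Exemption: 25% × (£472800 − £269000) = £50950 ≥ £35000, so the exemption is fully phased out
  Base: £472800 − £0 = £472800
  £472800 × 14% = £66192

Ordinary income tax:
  £104000 × 11% = £11440
  £188000 × 19% = £35720
  £28400 × 31% = £8804
  → £55964
  Less rehabilitation credit £37000 → £18964

£66192 > £18964, so the parallel minimum levy is the binding amount.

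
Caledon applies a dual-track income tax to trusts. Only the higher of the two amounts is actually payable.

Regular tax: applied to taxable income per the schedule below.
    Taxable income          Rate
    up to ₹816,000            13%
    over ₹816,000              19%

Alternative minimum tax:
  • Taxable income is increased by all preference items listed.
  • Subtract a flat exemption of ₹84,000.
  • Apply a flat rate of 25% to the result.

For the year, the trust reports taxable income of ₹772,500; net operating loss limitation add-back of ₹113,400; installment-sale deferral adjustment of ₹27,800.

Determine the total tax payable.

₹207,425

Regular tax:
  ₹772,500 × 13% = ₹100,425

Alternative minimum tax:
  Adjusted income: ₹772,500 + ₹113,400 + ₹27,800 = ₹913,700
  Less exemption ₹84,000 → base ₹829,700
  ₹829,700 × 25% = ₹207,425

₹207,425 > ₹100,425, so the alternative minimum tax is the binding amount.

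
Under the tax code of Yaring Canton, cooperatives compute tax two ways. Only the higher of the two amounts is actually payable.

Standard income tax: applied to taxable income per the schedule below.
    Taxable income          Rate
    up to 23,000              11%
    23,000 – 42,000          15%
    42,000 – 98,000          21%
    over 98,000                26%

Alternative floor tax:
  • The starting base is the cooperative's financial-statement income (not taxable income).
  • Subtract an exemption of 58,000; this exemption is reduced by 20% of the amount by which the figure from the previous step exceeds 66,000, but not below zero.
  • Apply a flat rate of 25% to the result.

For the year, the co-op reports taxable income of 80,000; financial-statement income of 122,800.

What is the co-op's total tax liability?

Standard income tax:
  23,000 × 11% = 2,530
  19,000 × 15% = 2,850
  38,000 × 21% = 7,980
  → 13,360

Alternative floor tax:
  Base (financial-statement income): 122,800
  Exemption: 58,000 − 20% × (122,800 − 66,000) = 58,000 − 11,360 = 46,640
  Base: 122,800 − 46,640 = 76,160
  76,160 × 25% = 19,040

19,040 > 13,360, so the alternative floor tax is the binding amount.

19,040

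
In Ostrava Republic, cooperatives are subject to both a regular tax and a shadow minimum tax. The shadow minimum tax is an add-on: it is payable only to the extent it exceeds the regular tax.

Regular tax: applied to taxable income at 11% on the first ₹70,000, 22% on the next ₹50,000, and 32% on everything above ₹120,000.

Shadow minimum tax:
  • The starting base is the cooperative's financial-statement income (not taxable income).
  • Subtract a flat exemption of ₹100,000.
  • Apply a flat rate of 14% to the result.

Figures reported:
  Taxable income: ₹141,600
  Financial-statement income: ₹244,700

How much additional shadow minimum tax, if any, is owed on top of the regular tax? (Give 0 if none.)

Shadow minimum tax:
  Base (financial-statement income): ₹244,700
  Less exemption ₹100,000 → base ₹144,700
  ₹144,700 × 14% = ₹20,258

Regular tax:
  ₹70,000 × 11% = ₹7,700
  ₹50,000 × 22% = ₹11,000
  ₹21,600 × 32% = ₹6,912
  → ₹25,612

₹20,258 ≤ ₹25,612, so no add-on is due.

₹0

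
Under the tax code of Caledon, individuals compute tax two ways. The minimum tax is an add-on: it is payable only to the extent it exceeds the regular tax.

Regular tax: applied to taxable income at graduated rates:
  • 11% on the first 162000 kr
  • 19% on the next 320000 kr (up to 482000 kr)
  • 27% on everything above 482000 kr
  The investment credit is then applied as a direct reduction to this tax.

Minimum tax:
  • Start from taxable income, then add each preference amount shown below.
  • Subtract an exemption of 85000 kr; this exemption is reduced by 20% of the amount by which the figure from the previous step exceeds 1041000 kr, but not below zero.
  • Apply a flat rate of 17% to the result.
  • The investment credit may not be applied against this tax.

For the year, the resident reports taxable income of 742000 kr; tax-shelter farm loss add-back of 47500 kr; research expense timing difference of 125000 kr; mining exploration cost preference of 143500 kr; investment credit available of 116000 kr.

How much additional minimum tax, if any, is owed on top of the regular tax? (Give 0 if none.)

133168 kr

Regular tax:
  162000 kr × 11% = 17820 kr
  320000 kr × 19% = 60800 kr
  260000 kr × 27% = 70200 kr
  → 148820 kr
  Less investment credit 116000 kr → 32820 kr

Minimum tax:
  Adjusted income: 742000 kr + 47500 kr + 125000 kr + 143500 kr = 1058000 kr
  Exemption: 85000 kr − 20% × (1058000 kr − 1041000 kr) = 85000 kr − 3400 kr = 81600 kr
  Base: 1058000 kr − 81600 kr = 976400 kr
  976400 kr × 17% = 165988 kr

Excess of minimum tax over regular tax: 165988 kr − 32820 kr = 133168 kr.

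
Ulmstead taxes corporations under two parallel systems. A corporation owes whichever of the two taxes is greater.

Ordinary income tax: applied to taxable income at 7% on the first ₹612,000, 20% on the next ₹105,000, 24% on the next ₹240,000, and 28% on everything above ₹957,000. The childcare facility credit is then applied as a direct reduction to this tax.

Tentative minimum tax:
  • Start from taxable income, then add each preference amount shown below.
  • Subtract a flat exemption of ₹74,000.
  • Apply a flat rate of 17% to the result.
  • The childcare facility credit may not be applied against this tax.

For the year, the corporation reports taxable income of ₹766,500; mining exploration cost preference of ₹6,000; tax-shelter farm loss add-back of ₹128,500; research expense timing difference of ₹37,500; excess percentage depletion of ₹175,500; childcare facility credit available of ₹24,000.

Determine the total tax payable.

Tentative minimum tax:
  Adjusted income: ₹766,500 + ₹6,000 + ₹128,500 + ₹37,500 + ₹175,500 = ₹1,114,000
  Less exemption ₹74,000 → base ₹1,040,000
  ₹1,040,000 × 17% = ₹176,800

Ordinary income tax:
  ₹612,000 × 7% = ₹42,840
  ₹105,000 × 20% = ₹21,000
  ₹49,500 × 24% = ₹11,880
  → ₹75,720
  Less childcare facility credit ₹24,000 → ₹51,720

₹176,800 > ₹51,720, so the tentative minimum tax is the binding amount.

₹176,800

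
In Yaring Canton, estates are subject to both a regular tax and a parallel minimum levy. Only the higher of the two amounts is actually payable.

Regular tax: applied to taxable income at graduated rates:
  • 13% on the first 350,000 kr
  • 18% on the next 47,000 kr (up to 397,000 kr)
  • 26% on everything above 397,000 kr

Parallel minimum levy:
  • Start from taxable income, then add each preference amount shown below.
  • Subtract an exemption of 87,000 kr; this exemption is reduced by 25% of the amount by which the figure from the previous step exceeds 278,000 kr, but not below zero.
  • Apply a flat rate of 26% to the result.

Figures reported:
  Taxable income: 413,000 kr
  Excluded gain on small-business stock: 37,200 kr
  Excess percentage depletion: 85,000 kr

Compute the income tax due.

Parallel minimum levy:
  Adjusted income: 413,000 kr + 37,200 kr + 85,000 kr = 535,200 kr
  Exemption: 87,000 kr − 25% × (535,200 kr − 278,000 kr) = 87,000 kr − 64,300 kr = 22,700 kr
  Base: 535,200 kr − 22,700 kr = 512,500 kr
  512,500 kr × 26% = 133,250 kr

Regular tax:
  350,000 kr × 13% = 45,500 kr
  47,000 kr × 18% = 8,460 kr
  16,000 kr × 26% = 4,160 kr
  → 58,120 kr

133,250 kr > 58,120 kr, so the parallel minimum levy is the binding amount.

133,250 kr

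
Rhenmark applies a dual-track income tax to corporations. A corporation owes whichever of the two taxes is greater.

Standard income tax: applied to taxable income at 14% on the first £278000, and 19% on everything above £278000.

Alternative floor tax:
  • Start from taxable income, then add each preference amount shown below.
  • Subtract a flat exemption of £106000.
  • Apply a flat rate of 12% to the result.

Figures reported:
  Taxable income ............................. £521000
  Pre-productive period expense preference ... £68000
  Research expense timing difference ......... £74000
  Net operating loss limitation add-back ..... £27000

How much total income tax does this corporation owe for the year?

£85090

Alternative floor tax:
  Adjusted income: £521000 + £68000 + £74000 + £27000 = £690000
  Less exemption £106000 → base £584000
  £584000 × 12% = £70080

Standard income tax:
  £278000 × 14% = £38920
  £243000 × 19% = £46170
  → £85090

£85090 > £70080, so the standard income tax governs.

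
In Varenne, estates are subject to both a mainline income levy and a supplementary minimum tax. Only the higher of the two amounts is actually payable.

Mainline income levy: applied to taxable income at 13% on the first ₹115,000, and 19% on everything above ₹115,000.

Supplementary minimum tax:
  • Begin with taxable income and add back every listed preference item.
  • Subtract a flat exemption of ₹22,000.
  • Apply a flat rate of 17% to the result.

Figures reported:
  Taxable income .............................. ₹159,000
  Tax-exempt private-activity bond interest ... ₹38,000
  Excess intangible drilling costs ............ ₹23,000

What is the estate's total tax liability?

₹33,660

Supplementary minimum tax:
  Adjusted income: ₹159,000 + ₹38,000 + ₹23,000 = ₹220,000
  Less exemption ₹22,000 → base ₹198,000
  ₹198,000 × 17% = ₹33,660

Mainline income levy:
  ₹115,000 × 13% = ₹14,950
  ₹44,000 × 19% = ₹8,360
  → ₹23,310

₹33,660 > ₹23,310, so the supplementary minimum tax is the binding amount.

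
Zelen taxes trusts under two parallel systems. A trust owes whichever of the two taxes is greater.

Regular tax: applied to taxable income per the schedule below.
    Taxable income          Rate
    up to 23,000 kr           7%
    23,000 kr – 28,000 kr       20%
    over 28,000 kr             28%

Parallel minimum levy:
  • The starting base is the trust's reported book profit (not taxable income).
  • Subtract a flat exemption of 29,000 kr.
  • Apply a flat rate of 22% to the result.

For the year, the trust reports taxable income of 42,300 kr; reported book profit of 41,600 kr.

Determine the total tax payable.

Parallel minimum levy:
  Base (reported book profit): 41,600 kr
  Less exemption 29,000 kr → base 12,600 kr
  12,600 kr × 22% = 2,772 kr

Regular tax:
  23,000 kr × 7% = 1,610 kr
  5,000 kr × 20% = 1,000 kr
  14,300 kr × 28% = 4,004 kr
  → 6,614 kr

6,614 kr > 2,772 kr, so the regular tax governs.

6,614 kr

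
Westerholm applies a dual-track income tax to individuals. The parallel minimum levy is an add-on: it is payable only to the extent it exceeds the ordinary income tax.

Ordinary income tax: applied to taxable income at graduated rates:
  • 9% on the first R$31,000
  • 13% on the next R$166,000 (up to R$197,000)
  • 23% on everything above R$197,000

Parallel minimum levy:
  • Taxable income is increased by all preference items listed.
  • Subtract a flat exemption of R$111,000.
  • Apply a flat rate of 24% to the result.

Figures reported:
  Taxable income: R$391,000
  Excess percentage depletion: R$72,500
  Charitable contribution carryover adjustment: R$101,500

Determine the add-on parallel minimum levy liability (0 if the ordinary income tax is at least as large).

R$39,970

Parallel minimum levy:
  Adjusted income: R$391,000 + R$72,500 + R$101,500 = R$565,000
  Less exemption R$111,000 → base R$454,000
  R$454,000 × 24% = R$108,960

Ordinary income tax:
  R$31,000 × 9% = R$2,790
  R$166,000 × 13% = R$21,580
  R$194,000 × 23% = R$44,620
  → R$68,990

Excess of parallel minimum levy over ordinary income tax: R$108,960 − R$68,990 = R$39,970.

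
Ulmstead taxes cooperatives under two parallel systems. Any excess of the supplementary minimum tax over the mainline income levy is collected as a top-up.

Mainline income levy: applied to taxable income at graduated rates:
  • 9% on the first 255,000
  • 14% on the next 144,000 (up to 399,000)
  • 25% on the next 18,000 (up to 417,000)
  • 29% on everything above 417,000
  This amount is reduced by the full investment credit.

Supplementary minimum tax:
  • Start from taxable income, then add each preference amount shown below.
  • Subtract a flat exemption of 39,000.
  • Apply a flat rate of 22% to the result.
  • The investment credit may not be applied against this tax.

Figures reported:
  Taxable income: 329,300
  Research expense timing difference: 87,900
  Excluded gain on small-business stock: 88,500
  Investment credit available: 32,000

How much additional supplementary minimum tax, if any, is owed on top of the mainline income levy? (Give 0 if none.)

Mainline income levy:
  255,000 × 9% = 22,950
  74,300 × 14% = 10,402
  → 33,352
  Less investment credit 32,000 → 1,352

Supplementary minimum tax:
  Adjusted income: 329,300 + 87,900 + 88,500 = 505,700
  Less exemption 39,000 → base 466,700
  466,700 × 22% = 102,674

Excess of supplementary minimum tax over mainline income levy: 102,674 − 1,352 = 101,322.

101,322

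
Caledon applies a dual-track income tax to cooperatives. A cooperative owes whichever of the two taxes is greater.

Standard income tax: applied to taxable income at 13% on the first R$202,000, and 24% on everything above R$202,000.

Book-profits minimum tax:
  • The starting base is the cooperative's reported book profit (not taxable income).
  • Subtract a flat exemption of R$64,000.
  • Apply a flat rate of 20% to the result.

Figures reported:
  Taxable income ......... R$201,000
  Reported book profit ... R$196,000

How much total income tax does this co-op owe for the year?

R$26,400

Book-profits minimum tax:
  Base (reported book profit): R$196,000
  Less exemption R$64,000 → base R$132,000
  R$132,000 × 20% = R$26,400

Standard income tax:
  R$201,000 × 13% = R$26,130

R$26,400 > R$26,130, so the book-profits minimum tax is the binding amount.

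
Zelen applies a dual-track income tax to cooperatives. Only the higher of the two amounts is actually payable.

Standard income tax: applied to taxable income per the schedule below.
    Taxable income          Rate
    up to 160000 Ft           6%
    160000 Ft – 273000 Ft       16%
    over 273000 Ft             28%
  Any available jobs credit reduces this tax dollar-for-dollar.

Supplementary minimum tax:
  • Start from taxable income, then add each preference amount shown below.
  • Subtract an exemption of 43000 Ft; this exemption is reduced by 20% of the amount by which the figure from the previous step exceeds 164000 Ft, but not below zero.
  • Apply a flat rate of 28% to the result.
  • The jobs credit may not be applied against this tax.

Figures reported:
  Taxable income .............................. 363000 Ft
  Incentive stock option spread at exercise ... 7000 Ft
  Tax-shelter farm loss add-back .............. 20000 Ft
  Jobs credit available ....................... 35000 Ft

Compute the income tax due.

Supplementary minimum tax:
  Adjusted income: 363000 Ft + 7000 Ft + 20000 Ft = 390000 Ft
  Exemption: 20% × (390000 Ft − 164000 Ft) = 45200 Ft ≥ 43000 Ft, so the exemption is fully phased out
  Base: 390000 Ft − 0 Ft = 390000 Ft
  390000 Ft × 28% = 109200 Ft

Standard income tax:
  160000 Ft × 6% = 9600 Ft
  113000 Ft × 16% = 18080 Ft
  90000 Ft × 28% = 25200 Ft
  → 52880 Ft
  Less jobs credit 35000 Ft → 17880 Ft

109200 Ft > 17880 Ft, so the supplementary minimum tax is the binding amount.

109200 Ft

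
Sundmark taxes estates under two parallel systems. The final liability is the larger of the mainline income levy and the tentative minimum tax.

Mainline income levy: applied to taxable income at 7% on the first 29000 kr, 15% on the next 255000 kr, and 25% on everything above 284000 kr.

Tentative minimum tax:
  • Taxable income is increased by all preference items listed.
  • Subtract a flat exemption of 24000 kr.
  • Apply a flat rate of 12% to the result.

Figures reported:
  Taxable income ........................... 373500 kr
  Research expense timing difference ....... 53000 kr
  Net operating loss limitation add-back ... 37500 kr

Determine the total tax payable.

62655 kr

Tentative minimum tax:
  Adjusted income: 373500 kr + 53000 kr + 37500 kr = 464000 kr
  Less exemption 24000 kr → base 440000 kr
  440000 kr × 12% = 52800 kr

Mainline income levy:
  29000 kr × 7% = 2030 kr
  255000 kr × 15% = 38250 kr
  89500 kr × 25% = 22375 kr
  → 62655 kr

62655 kr > 52800 kr, so the mainline income levy governs.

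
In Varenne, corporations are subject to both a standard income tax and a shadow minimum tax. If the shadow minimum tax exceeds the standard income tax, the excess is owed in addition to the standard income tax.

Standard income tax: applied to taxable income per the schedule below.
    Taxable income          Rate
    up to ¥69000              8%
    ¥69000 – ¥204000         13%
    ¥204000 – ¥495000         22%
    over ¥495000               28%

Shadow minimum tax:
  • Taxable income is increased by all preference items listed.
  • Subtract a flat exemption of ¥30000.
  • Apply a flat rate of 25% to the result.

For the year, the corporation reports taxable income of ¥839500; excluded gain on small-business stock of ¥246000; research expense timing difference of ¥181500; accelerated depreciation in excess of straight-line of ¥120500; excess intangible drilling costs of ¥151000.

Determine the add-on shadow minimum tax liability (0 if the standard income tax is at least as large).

Shadow minimum tax:
  Adjusted income: ¥839500 + ¥246000 + ¥181500 + ¥120500 + ¥151000 = ¥1538500
  Less exemption ¥30000 → base ¥1508500
  ¥1508500 × 25% = ¥377125

Standard income tax:
  ¥69000 × 8% = ¥5520
  ¥135000 × 13% = ¥17550
  ¥291000 × 22% = ¥64020
  ¥344500 × 28% = ¥96460
  → ¥183550

Excess of shadow minimum tax over standard income tax: ¥377125 − ¥183550 = ¥193575.

¥193575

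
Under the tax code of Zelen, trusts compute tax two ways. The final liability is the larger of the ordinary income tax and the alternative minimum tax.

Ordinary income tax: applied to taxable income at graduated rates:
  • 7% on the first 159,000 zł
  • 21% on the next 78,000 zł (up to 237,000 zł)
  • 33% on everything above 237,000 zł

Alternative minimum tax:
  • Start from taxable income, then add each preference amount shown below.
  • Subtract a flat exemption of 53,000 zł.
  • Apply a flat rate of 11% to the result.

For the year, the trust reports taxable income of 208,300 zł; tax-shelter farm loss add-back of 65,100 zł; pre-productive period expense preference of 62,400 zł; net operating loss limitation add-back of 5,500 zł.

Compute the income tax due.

31,713 zł

Alternative minimum tax:
  Adjusted income: 208,300 zł + 65,100 zł + 62,400 zł + 5,500 zł = 341,300 zł
  Less exemption 53,000 zł → base 288,300 zł
  288,300 zł × 11% = 31,713 zł

Ordinary income tax:
  159,000 zł × 7% = 11,130 zł
  49,300 zł × 21% = 10,353 zł
  → 21,483 zł

31,713 zł > 21,483 zł, so the alternative minimum tax is the binding amount.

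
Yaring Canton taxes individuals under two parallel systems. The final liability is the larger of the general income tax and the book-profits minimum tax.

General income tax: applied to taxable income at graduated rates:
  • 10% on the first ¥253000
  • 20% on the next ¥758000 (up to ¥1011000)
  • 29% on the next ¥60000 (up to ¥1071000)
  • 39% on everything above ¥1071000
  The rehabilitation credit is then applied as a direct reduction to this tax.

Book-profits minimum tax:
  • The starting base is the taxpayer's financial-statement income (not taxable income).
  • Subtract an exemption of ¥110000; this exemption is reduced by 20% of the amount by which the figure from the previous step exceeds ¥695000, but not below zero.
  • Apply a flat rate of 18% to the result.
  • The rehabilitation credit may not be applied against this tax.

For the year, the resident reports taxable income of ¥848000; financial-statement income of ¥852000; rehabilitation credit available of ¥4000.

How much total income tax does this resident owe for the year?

¥140300

Book-profits minimum tax:
  Base (financial-statement income): ¥852000
  Exemption: ¥110000 − 20% × (¥852000 − ¥695000) = ¥110000 − ¥31400 = ¥78600
  Base: ¥852000 − ¥78600 = ¥773400
  ¥773400 × 18% = ¥139212

General income tax:
  ¥253000 × 10% = ¥25300
  ¥595000 × 20% = ¥119000
  → ¥144300
  Less rehabilitation credit ¥4000 → ¥140300

¥140300 > ¥139212, so the general income tax governs.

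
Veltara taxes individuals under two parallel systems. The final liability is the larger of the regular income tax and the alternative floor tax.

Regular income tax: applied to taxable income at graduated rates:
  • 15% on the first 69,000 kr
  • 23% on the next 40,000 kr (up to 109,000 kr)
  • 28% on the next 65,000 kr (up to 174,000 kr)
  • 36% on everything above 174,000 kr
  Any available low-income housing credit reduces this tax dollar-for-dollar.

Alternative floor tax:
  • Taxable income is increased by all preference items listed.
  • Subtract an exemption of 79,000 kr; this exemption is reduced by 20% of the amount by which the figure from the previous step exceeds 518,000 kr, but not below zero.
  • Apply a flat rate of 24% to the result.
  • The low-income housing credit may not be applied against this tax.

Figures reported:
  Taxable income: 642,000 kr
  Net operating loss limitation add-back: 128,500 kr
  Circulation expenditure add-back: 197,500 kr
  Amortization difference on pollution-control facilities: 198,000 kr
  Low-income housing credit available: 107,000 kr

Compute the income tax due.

Regular income tax:
  69,000 kr × 15% = 10,350 kr
  40,000 kr × 23% = 9,200 kr
  65,000 kr × 28% = 18,200 kr
  468,000 kr × 36% = 168,480 kr
  → 206,230 kr
  Less low-income housing credit 107,000 kr → 99,230 kr

Alternative floor tax:
  Adjusted income: 642,000 kr + 128,500 kr + 197,500 kr + 198,000 kr = 1,166,000 kr
  Exemption: 20% × (1,166,000 kr − 518,000 kr) = 129,600 kr ≥ 79,000 kr, so the exemption is fully phased out
  Base: 1,166,000 kr − 0 kr = 1,166,000 kr
  1,166,000 kr × 24% = 279,840 kr

279,840 kr > 99,230 kr, so the alternative floor tax is the binding amount.

279,840 kr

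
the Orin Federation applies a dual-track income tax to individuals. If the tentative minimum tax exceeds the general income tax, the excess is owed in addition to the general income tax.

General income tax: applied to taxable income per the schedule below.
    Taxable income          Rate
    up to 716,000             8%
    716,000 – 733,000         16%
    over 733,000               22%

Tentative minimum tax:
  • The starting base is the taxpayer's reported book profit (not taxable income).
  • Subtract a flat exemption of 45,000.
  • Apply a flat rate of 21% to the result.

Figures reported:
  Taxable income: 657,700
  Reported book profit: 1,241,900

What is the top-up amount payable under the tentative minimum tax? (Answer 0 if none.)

198,733

General income tax:
  657,700 × 8% = 52,616

Tentative minimum tax:
  Base (reported book profit): 1,241,900
  Less exemption 45,000 → base 1,196,900
  1,196,900 × 21% = 251,349

Excess of tentative minimum tax over general income tax: 251,349 − 52,616 = 198,733.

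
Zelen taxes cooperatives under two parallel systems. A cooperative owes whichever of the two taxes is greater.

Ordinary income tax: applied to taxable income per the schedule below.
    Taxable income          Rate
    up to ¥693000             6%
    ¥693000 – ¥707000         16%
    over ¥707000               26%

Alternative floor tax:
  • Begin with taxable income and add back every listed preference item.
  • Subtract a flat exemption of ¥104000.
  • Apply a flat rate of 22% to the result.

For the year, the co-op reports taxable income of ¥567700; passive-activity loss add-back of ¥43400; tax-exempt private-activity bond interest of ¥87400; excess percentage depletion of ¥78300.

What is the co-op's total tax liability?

¥148016

Ordinary income tax:
  ¥567700 × 6% = ¥34062

Alternative floor tax:
  Adjusted income: ¥567700 + ¥43400 + ¥87400 + ¥78300 = ¥776800
  Less exemption ¥104000 → base ¥672800
  ¥672800 × 22% = ¥148016

¥148016 > ¥34062, so the alternative floor tax is the binding amount.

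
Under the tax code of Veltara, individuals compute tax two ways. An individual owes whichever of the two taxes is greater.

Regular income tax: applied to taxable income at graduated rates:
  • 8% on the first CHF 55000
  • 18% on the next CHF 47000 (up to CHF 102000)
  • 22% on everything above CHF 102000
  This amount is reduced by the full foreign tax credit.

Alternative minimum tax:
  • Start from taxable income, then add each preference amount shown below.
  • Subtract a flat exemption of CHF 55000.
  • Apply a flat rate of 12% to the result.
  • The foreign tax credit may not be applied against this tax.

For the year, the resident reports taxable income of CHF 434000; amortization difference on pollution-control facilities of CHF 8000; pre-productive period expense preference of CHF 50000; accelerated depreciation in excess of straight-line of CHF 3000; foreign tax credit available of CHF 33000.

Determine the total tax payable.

Regular income tax:
  CHF 55000 × 8% = CHF 4400
  CHF 47000 × 18% = CHF 8460
  CHF 332000 × 22% = CHF 73040
  → CHF 85900
  Less foreign tax credit CHF 33000 → CHF 52900

Alternative minimum tax:
  Adjusted income: CHF 434000 + CHF 8000 + CHF 50000 + CHF 3000 = CHF 495000
  Less exemption CHF 55000 → base CHF 440000
  CHF 440000 × 12% = CHF 52800

CHF 52900 > CHF 52800, so the regular income tax governs.

CHF 52900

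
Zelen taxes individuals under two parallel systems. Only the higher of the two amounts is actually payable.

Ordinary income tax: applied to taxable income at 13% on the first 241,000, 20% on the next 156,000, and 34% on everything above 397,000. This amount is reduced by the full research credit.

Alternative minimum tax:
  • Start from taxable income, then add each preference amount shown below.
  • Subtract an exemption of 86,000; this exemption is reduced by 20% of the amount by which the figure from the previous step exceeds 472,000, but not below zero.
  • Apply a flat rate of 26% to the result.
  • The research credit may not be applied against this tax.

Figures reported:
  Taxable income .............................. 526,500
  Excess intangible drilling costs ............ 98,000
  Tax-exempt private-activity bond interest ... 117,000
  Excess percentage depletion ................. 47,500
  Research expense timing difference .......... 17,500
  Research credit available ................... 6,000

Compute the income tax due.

Ordinary income tax:
  241,000 × 13% = 31,330
  156,000 × 20% = 31,200
  129,500 × 34% = 44,030
  → 106,560
  Less research credit 6,000 → 100,560

Alternative minimum tax:
  Adjusted income: 526,500 + 98,000 + 117,000 + 47,500 + 17,500 = 806,500
  Exemption: 86,000 − 20% × (806,500 − 472,000) = 86,000 − 66,900 = 19,100
  Base: 806,500 − 19,100 = 787,400
  787,400 × 26% = 204,724

204,724 > 100,560, so the alternative minimum tax is the binding amount.

204,724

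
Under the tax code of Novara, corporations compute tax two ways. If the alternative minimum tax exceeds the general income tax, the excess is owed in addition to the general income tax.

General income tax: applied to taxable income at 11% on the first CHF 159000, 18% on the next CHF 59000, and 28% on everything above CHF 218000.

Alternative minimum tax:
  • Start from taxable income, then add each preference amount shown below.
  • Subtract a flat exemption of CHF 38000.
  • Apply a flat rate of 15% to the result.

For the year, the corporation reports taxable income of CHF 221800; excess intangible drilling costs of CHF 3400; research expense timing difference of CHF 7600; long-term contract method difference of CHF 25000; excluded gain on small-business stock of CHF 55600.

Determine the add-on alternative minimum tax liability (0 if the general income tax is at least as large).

CHF 12136

Alternative minimum tax:
  Adjusted income: CHF 221800 + CHF 3400 + CHF 7600 + CHF 25000 + CHF 55600 = CHF 313400
  Less exemption CHF 38000 → base CHF 275400
  CHF 275400 × 15% = CHF 41310

General income tax:
  CHF 159000 × 11% = CHF 17490
  CHF 59000 × 18% = CHF 10620
  CHF 3800 × 28% = CHF 1064
  → CHF 29174

Excess of alternative minimum tax over general income tax: CHF 41310 − CHF 29174 = CHF 12136.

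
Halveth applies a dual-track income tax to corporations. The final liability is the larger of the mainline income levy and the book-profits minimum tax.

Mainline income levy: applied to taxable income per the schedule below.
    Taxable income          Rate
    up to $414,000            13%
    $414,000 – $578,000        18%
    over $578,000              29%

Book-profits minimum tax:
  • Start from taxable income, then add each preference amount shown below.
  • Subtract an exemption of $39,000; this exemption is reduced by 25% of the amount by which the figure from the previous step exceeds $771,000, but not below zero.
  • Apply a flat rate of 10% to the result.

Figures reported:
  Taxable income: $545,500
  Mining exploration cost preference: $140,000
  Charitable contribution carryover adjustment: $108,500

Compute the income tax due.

$77,490

Mainline income levy:
  $414,000 × 13% = $53,820
  $131,500 × 18% = $23,670
  → $77,490

Book-profits minimum tax:
  Adjusted income: $545,500 + $140,000 + $108,500 = $794,000
  Exemption: $39,000 − 25% × ($794,000 − $771,000) = $39,000 − $5,750 = $33,250
  Base: $794,000 − $33,250 = $760,750
  $760,750 × 10% = $76,075

$77,490 > $76,075, so the mainline income levy governs.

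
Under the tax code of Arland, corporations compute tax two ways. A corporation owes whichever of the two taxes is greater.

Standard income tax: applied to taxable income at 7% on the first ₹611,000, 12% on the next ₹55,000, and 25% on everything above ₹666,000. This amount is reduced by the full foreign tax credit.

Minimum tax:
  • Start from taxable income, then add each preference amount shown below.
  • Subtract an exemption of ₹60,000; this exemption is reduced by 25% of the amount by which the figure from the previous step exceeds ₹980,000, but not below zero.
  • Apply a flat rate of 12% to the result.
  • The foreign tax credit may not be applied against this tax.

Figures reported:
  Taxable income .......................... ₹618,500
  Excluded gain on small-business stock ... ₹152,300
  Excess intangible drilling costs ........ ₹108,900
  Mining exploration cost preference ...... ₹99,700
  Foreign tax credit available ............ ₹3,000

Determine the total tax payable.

Minimum tax:
  Adjusted income: ₹618,500 + ₹152,300 + ₹108,900 + ₹99,700 = ₹979,400
  Exemption: ₹979,400 ≤ ₹980,000, so full ₹60,000 applies
  Base: ₹979,400 − ₹60,000 = ₹919,400
  ₹919,400 × 12% = ₹110,328

Standard income tax:
  ₹611,000 × 7% = ₹42,770
  ₹7,500 × 12% = ₹900
  → ₹43,670
  Less foreign tax credit ₹3,000 → ₹40,670

₹110,328 > ₹40,670, so the minimum tax is the binding amount.

₹110,328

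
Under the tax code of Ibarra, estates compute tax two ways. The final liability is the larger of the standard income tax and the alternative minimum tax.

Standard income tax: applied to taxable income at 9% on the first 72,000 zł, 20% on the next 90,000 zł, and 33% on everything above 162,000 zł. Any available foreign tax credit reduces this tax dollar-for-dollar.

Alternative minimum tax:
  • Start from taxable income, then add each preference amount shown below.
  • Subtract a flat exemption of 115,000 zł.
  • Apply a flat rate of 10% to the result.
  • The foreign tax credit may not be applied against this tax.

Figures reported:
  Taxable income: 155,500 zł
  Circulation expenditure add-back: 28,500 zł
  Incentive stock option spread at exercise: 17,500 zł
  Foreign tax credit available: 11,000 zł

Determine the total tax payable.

Alternative minimum tax:
  Adjusted income: 155,500 zł + 28,500 zł + 17,500 zł = 201,500 zł
  Less exemption 115,000 zł → base 86,500 zł
  86,500 zł × 10% = 8,650 zł

Standard income tax:
  72,000 zł × 9% = 6,480 zł
  83,500 zł × 20% = 16,700 zł
  → 23,180 zł
  Less foreign tax credit 11,000 zł → 12,180 zł

12,180 zł > 8,650 zł, so the standard income tax governs.

12,180 zł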